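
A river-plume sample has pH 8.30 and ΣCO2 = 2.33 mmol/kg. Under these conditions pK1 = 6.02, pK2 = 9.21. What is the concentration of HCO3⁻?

α₁ = 1 / (1 + [H⁺]/K1 + K2/[H⁺]) = 1 / (1 + 10^-2.28 + 10^-0.91)
   = 1 / (1 + 0.0052481 + 0.12303) = 1/1.1283 = 0.8863
[HCO3⁻] = α₁ × DIC = 0.8863 × 2.33 = 2.07 mmol/kg

[HCO3⁻] = 2.07 mmol/kg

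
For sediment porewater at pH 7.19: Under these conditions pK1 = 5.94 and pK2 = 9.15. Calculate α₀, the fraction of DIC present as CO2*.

α₀ = 1 / (1 + K1/[H⁺] + K1K2/[H⁺]²) = 1 / (1 + 10^+1.25 + 10^-0.71)
   = 1 / (1 + 17.783 + 0.19498) = 1/18.978 = 0.05269

α₀ = 0.0527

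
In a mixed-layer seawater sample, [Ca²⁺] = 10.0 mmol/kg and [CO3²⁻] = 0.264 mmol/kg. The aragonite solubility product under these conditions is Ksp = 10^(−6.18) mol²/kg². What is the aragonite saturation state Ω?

Ksp = 10^(−6.18) = 6.607×10^-7
Ω = [Ca²⁺][CO3²⁻]/Ksp = (10.0×10^-3)(0.264×10^-3) / 6.607×10^-7 = 4.00

Ω = 4.00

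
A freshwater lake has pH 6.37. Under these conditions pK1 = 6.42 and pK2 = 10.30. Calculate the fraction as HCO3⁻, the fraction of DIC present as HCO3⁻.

α₁ = 1 / (1 + [H⁺]/K1 + K2/[H⁺]) = 1 / (1 + 10^+0.05 + 10^-3.93)
   = 1 / (1 + 1.1220 + 0.00011749) = 1/2.1221 = 0.4712

α₁ = 0.471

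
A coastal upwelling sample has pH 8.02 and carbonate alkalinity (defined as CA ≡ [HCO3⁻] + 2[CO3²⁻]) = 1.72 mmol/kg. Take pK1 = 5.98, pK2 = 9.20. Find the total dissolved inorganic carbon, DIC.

CA = [HCO3⁻] + 2[CO3²⁻] = (α₁ + 2α₂)·DIC
At pH 8.02: [H⁺]/K1 = 10^-2.04 = 0.0091201, K2/[H⁺] = 10^-1.18 = 0.066069
α₁ = 1/(1 + 0.0091201 + 0.066069) = 1/1.0752 = 0.9301; α₂ = α₁·K2/[H⁺] = 0.06145
α₁ + 2α₂ = 1.0530
DIC = CA / (α₁ + 2α₂) = 1.72 / 1.0530 = 1.63 mmol/kg

DIC = 1.63 mmol/kg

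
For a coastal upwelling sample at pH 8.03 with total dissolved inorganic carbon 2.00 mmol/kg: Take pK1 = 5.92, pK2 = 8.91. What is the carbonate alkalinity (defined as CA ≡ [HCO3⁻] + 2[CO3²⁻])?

CA = [HCO3⁻] + 2[CO3²⁻] = (α₁ + 2α₂)·DIC
At pH 8.03: [H⁺]/K1 = 10^-2.11 = 0.0077625, K2/[H⁺] = 10^-0.88 = 0.13183
α₁ = 1/(1 + 0.0077625 + 0.13183) = 1/1.1396 = 0.8775; α₂ = α₁·K2/[H⁺] = 0.1157
α₁ + 2α₂ = 1.1089
CA = 1.1089 × 2.00 = 2.22 mmol/kg

CA = 2.22 mmol/kg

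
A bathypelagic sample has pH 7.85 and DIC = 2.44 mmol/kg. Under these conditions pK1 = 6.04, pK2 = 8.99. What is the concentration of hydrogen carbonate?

[HCO3⁻] = 2.24 mmol/kg

α₁ = 1 / (1 + [H⁺]/K1 + K2/[H⁺]) = 1 / (1 + 10^-1.81 + 10^-1.14)
   = 1 / (1 + 0.015488 + 0.072444) = 1/1.0879 = 0.9192
[HCO3⁻] = α₁ × DIC = 0.9192 × 2.44 = 2.24 mmol/kg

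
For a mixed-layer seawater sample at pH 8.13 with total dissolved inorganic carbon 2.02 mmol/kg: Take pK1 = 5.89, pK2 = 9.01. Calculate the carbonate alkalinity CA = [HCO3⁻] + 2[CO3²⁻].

CA = 2.24 mmol/kg

CA = [HCO3⁻] + 2[CO3²⁻] = (α₁ + 2α₂)·DIC
At pH 8.13: [H⁺]/K1 = 10^-2.24 = 0.0057544, K2/[H⁺] = 10^-0.88 = 0.13183
α₁ = 1/(1 + 0.0057544 + 0.13183) = 1/1.1376 = 0.8791; α₂ = α₁·K2/[H⁺] = 0.1159
α₁ + 2α₂ = 1.1108
CA = 1.1108 × 2.02 = 2.24 mmol/kg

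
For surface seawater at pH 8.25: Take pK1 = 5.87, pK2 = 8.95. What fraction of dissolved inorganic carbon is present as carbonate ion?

α₂ = 0.166

α₂ = 1 / (1 + [H⁺]/K2 + [H⁺]²/(K1K2)) = 1 / (1 + 10^+0.70 + 10^-1.68)
   = 1 / (1 + 5.0119 + 0.020893) = 1/6.0328 = 0.1658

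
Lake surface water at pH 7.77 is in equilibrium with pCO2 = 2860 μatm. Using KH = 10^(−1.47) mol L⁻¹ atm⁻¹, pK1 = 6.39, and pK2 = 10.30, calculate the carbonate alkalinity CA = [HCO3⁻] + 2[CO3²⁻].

CA = 2.34 mmol/L

[CO2*] = KH · pCO2 = 10^(−1.47) × 2860×10^-6 = 9.691×10^-5 mol/L
α₀ = 1/(1 + K1/[H⁺] + K1K2/[H⁺]²) = 1/(1 + 10^+1.38 + 10^-1.15) = 0.03991
DIC = [CO2*]/α₀ = 9.691×10^-5 / 0.03991 = 2.428 mmol/L
CA = (α₁ + 2α₂)·DIC = (0.9573 + 2×0.002825) × 2.428 = 2.34 mmol/L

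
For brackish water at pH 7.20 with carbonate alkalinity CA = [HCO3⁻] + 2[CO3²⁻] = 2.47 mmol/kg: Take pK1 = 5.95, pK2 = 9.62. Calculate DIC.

DIC = 2.60 mmol/kg

CA = [HCO3⁻] + 2[CO3²⁻] = (α₁ + 2α₂)·DIC
At pH 7.20: [H⁺]/K1 = 10^-1.25 = 0.056234, K2/[H⁺] = 10^-2.42 = 0.0038019
α₁ = 1/(1 + 0.056234 + 0.0038019) = 1/1.0600 = 0.9434; α₂ = α₁·K2/[H⁺] = 0.003587
α₁ + 2α₂ = 0.9505
DIC = CA / (α₁ + 2α₂) = 2.47 / 0.9505 = 2.60 mmol/kg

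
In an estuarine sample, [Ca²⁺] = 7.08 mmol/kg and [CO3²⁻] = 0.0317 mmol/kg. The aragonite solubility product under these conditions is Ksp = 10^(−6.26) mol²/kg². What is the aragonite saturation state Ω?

Ksp = 10^(−6.26) = 5.495×10^-7
Ω = [Ca²⁺][CO3²⁻]/Ksp = (7.08×10^-3)(0.0317×10^-3) / 5.495×10^-7 = 0.408

Ω = 0.408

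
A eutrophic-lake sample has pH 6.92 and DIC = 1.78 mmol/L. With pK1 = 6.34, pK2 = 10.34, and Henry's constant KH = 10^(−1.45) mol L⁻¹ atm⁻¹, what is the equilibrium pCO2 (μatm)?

pCO2 = 1.04×10^4 μatm

α₀ = 1 / (1 + K1/[H⁺] + K1K2/[H⁺]²) = 1 / (1 + 10^+0.58 + 10^-2.84)
   = 1 / (1 + 3.8019 + 0.0014454) = 1/4.8033 = 0.2082
[CO2*] = α₀ × DIC = 0.2082 × 1.78 = 0.3706 mmol/L
pCO2 = [CO2*]/KH = 3.706×10^-4 / 3.548×10^-2 = 1.04×10^4 μatm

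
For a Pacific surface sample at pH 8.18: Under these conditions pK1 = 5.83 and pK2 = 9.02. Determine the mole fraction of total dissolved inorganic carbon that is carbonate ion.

α₂ = 0.126

α₂ = 1 / (1 + [H⁺]/K2 + [H⁺]²/(K1K2)) = 1 / (1 + 10^+0.84 + 10^-1.51)
   = 1 / (1 + 6.9183 + 0.030903) = 1/7.9492 = 0.1258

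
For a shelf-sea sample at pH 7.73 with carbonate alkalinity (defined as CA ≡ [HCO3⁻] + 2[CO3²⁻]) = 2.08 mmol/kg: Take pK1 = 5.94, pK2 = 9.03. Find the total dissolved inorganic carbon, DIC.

DIC = 2.02 mmol/kg

CA = [HCO3⁻] + 2[CO3²⁻] = (α₁ + 2α₂)·DIC
At pH 7.73: [H⁺]/K1 = 10^-1.79 = 0.016218, K2/[H⁺] = 10^-1.30 = 0.050119
α₁ = 1/(1 + 0.016218 + 0.050119) = 1/1.0663 = 0.9378; α₂ = α₁·K2/[H⁺] = 0.04700
α₁ + 2α₂ = 1.0318
DIC = CA / (α₁ + 2α₂) = 2.08 / 1.0318 = 2.02 mmol/kg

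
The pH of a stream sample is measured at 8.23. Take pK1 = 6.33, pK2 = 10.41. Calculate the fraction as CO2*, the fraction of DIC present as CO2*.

α₀ = 0.0124

α₀ = 1 / (1 + K1/[H⁺] + K1K2/[H⁺]²) = 1 / (1 + 10^+1.90 + 10^-0.28)
   = 1 / (1 + 79.433 + 0.52481) = 1/80.958 = 0.01235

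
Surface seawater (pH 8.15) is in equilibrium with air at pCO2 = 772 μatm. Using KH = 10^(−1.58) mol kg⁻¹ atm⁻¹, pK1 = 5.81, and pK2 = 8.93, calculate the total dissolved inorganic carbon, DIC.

[CO2*] = KH · pCO2 = 10^(−1.58) × 772×10^-6 = 2.031×10^-5 mol/kg
α₀ = 1/(1 + K1/[H⁺] + K1K2/[H⁺]²) = 1/(1 + 10^+2.34 + 10^+1.56) = 0.003905
DIC = [CO2*]/α₀ = 2.031×10^-5 / 0.003905 = 5.20 mmol/kg

DIC = 5.20 mmol/kg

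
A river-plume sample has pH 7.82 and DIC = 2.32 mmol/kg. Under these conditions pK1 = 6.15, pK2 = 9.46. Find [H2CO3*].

α₀ = 1 / (1 + K1/[H⁺] + K1K2/[H⁺]²) = 1 / (1 + 10^+1.67 + 10^+0.03)
   = 1 / (1 + 46.774 + 1.0715) = 1/48.845 = 0.02047
[CO2*] = α₀ × DIC = 0.02047 × 2.32 = 0.0475 mmol/kg

[CO2*] = 0.0475 mmol/kg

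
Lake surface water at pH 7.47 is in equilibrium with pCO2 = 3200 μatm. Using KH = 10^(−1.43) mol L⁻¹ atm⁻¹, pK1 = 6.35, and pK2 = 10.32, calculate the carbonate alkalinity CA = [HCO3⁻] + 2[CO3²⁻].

[CO2*] = KH · pCO2 = 10^(−1.43) × 3200×10^-6 = 1.189×10^-4 mol/L
α₀ = 1/(1 + K1/[H⁺] + K1K2/[H⁺]²) = 1/(1 + 10^+1.12 + 10^-1.73) = 0.07042
DIC = [CO2*]/α₀ = 1.189×10^-4 / 0.07042 = 1.688 mmol/L
CA = (α₁ + 2α₂)·DIC = (0.9283 + 2×0.001311) × 1.688 = 1.57 mmol/L

CA = 1.57 mmol/L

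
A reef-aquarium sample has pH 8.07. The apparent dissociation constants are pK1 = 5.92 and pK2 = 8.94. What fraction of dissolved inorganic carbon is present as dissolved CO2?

α₀ = 1 / (1 + K1/[H⁺] + K1K2/[H⁺]²) = 1 / (1 + 10^+2.15 + 10^+1.28)
   = 1 / (1 + 141.25 + 19.055) = 1/161.31 = 0.006199

α₀ = 0.00620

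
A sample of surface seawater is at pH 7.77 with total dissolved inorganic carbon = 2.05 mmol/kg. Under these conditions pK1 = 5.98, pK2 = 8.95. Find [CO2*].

[CO2*] = 0.0307 mmol/kg

α₀ = 1 / (1 + K1/[H⁺] + K1K2/[H⁺]²) = 1 / (1 + 10^+1.79 + 10^+0.61)
   = 1 / (1 + 61.660 + 4.0738) = 1/66.733 = 0.01499
[CO2*] = α₀ × DIC = 0.01499 × 2.05 = 0.0307 mmol/kg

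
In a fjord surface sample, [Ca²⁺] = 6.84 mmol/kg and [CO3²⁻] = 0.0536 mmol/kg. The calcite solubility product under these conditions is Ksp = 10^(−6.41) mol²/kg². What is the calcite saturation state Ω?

Ω = 0.942

Ksp = 10^(−6.41) = 3.890×10^-7
Ω = [Ca²⁺][CO3²⁻]/Ksp = (6.84×10^-3)(0.0536×10^-3) / 3.890×10^-7 = 0.942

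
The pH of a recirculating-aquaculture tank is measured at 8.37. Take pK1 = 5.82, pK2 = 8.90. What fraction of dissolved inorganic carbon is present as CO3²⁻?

α₂ = 1 / (1 + [H⁺]/K2 + [H⁺]²/(K1K2)) = 1 / (1 + 10^+0.53 + 10^-2.02)
   = 1 / (1 + 3.3884 + 0.0095499) = 1/4.3980 = 0.2274

α₂ = 0.227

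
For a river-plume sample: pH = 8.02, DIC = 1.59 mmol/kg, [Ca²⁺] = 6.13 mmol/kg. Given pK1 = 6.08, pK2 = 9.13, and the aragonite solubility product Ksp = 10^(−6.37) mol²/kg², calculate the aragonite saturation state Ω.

Ω = 1.63

α₂ = 1 / (1 + [H⁺]/K2 + [H⁺]²/(K1K2)) = 1 / (1 + 10^+1.11 + 10^-0.83)
   = 1 / (1 + 12.882 + 0.14791) = 1/14.030 = 0.07127
[CO3²⁻] = α₂ × DIC = 0.07127 × 1.59 = 0.1133 mmol/kg
Ksp = 10^(−6.37) = 4.266×10^-7
Ω = [Ca²⁺][CO3²⁻]/Ksp = (6.13×10^-3)(1.133×10^-4) / 4.266×10^-7 = 1.63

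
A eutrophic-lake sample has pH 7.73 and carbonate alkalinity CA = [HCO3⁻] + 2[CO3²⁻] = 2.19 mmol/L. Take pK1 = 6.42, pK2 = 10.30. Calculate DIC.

CA = [HCO3⁻] + 2[CO3²⁻] = (α₁ + 2α₂)·DIC
At pH 7.73: [H⁺]/K1 = 10^-1.31 = 0.048978, K2/[H⁺] = 10^-2.57 = 0.0026915
α₁ = 1/(1 + 0.048978 + 0.0026915) = 1/1.0517 = 0.9509; α₂ = α₁·K2/[H⁺] = 0.002559
α₁ + 2α₂ = 0.9560
DIC = CA / (α₁ + 2α₂) = 2.19 / 0.9560 = 2.29 mmol/L

DIC = 2.29 mmol/L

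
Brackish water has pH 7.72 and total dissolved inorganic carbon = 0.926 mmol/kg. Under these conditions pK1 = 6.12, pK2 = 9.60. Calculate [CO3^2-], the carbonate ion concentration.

α₂ = 1 / (1 + [H⁺]/K2 + [H⁺]²/(K1K2)) = 1 / (1 + 10^+1.88 + 10^+0.28)
   = 1 / (1 + 75.858 + 1.9055) = 1/78.763 = 0.01270
[CO3²⁻] = α₂ × DIC = 0.01270 × 0.926 = 0.0118 mmol/kg = 11.8 μmol/kg

[CO3²⁻] = 11.8 μmol/kg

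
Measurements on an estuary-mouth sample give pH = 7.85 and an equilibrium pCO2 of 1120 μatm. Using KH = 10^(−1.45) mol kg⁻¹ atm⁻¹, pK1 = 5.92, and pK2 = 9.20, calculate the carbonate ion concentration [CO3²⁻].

[CO3²⁻] = 0.151 mmol/kg

[CO2*] = KH · pCO2 = 10^(−1.45) × 1120×10^-6 = 3.974×10^-5 mol/kg
α₀ = 1/(1 + K1/[H⁺] + K1K2/[H⁺]²) = 1/(1 + 10^+1.93 + 10^+0.58) = 0.01112
DIC = [CO2*]/α₀ = 3.974×10^-5 / 0.01112 = 3.573 mmol/kg
[CO3²⁻] = α₂·DIC; α₂ = 0.04228, so [CO3²⁻] = 0.04228 × 3.573 = 0.151 mmol/kg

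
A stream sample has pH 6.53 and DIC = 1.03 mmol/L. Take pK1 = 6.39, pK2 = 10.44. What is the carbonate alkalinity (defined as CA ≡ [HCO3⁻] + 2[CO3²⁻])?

CA = 0.597 mmol/L

CA = [HCO3⁻] + 2[CO3²⁻] = (α₁ + 2α₂)·DIC
At pH 6.53: [H⁺]/K1 = 10^-0.14 = 0.72444, K2/[H⁺] = 10^-3.91 = 0.00012303
α₁ = 1/(1 + 0.72444 + 0.00012303) = 1/1.7246 = 0.5799; α₂ = α₁·K2/[H⁺] = 7.134×10^-5
α₁ + 2α₂ = 0.5800
CA = 0.5800 × 1.03 = 0.597 mmol/L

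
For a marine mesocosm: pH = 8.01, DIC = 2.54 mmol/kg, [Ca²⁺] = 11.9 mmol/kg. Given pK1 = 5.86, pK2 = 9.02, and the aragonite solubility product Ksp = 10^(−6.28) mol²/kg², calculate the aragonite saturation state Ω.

α₂ = 1 / (1 + [H⁺]/K2 + [H⁺]²/(K1K2)) = 1 / (1 + 10^+1.01 + 10^-1.14)
   = 1 / (1 + 10.233 + 0.072444) = 1/11.305 = 0.08845
[CO3²⁻] = α₂ × DIC = 0.08845 × 2.54 = 0.2247 mmol/kg
Ksp = 10^(−6.28) = 5.248×10^-7
Ω = [Ca²⁺][CO3²⁻]/Ksp = (11.9×10^-3)(2.247×10^-4) / 5.248×10^-7 = 5.09

Ω = 5.09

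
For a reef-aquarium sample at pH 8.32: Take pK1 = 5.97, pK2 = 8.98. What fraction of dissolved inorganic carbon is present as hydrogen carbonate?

α₁ = 1 / (1 + [H⁺]/K1 + K2/[H⁺]) = 1 / (1 + 10^-2.35 + 10^-0.66)
   = 1 / (1 + 0.0044668 + 0.21878) = 1/1.2232 = 0.8175

α₁ = 0.817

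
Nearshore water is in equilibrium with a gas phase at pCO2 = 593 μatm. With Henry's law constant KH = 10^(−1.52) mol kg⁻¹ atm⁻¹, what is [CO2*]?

KH = 10^(−1.52) = 3.020×10^-2 mol kg⁻¹ atm⁻¹
[CO2*] = KH · pCO2 = 3.020×10^-2 × 593×10^-6 atm = 1.79×10^-5 mol/kg

[CO2*] = 17.9 μmol/kg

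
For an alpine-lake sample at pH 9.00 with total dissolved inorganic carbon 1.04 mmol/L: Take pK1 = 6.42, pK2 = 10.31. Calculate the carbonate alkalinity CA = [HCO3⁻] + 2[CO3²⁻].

CA = [HCO3⁻] + 2[CO3²⁻] = (α₁ + 2α₂)·DIC
At pH 9.00: [H⁺]/K1 = 10^-2.58 = 0.0026303, K2/[H⁺] = 10^-1.31 = 0.048978
α₁ = 1/(1 + 0.0026303 + 0.048978) = 1/1.0516 = 0.9509; α₂ = α₁·K2/[H⁺] = 0.04657
α₁ + 2α₂ = 1.0441
CA = 1.0441 × 1.04 = 1.09 mmol/L

CA = 1.09 mmol/L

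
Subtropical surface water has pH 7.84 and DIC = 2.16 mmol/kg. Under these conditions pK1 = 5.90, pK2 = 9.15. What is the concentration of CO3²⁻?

[CO3²⁻] = 0.0998 mmol/kg

α₂ = 1 / (1 + [H⁺]/K2 + [H⁺]²/(K1K2)) = 1 / (1 + 10^+1.31 + 10^-0.63)
   = 1 / (1 + 20.417 + 0.23442) = 1/21.652 = 0.04619
[CO3²⁻] = α₂ × DIC = 0.04619 × 2.16 = 0.0998 mmol/kg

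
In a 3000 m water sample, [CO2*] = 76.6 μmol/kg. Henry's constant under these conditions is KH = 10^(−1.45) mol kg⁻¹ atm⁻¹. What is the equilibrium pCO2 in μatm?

KH = 10^(−1.45) = 3.548×10^-2 mol kg⁻¹ atm⁻¹
pCO2 = [CO2*]/KH = 76.6×10^-6 / 3.548×10^-2 = 2.16×10^-3 atm = 2160 μatm

pCO2 = 2160 μatm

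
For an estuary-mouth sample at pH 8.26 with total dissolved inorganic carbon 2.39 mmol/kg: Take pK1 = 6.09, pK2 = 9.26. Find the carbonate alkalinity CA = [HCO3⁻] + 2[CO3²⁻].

CA = [HCO3⁻] + 2[CO3²⁻] = (α₁ + 2α₂)·DIC
At pH 8.26: [H⁺]/K1 = 10^-2.17 = 0.0067608, K2/[H⁺] = 10^-1.00 = 0.10000
α₁ = 1/(1 + 0.0067608 + 0.10000) = 1/1.1068 = 0.9035; α₂ = α₁·K2/[H⁺] = 0.09035
α₁ + 2α₂ = 1.0842
CA = 1.0842 × 2.39 = 2.59 mmol/kg

CA = 2.59 mmol/kg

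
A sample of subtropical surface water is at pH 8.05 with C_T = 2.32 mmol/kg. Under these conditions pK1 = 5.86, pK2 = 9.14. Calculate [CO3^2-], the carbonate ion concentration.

α₂ = 1 / (1 + [H⁺]/K2 + [H⁺]²/(K1K2)) = 1 / (1 + 10^+1.09 + 10^-1.10)
   = 1 / (1 + 12.303 + 0.079433) = 1/13.382 = 0.07473
[CO3²⁻] = α₂ × DIC = 0.07473 × 2.32 = 0.173 mmol/kg

[CO3²⁻] = 0.173 mmol/kg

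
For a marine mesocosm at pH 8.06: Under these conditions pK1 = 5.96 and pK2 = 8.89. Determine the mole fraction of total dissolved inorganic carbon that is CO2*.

α₀ = 0.00687

α₀ = 1 / (1 + K1/[H⁺] + K1K2/[H⁺]²) = 1 / (1 + 10^+2.10 + 10^+1.27)
   = 1 / (1 + 125.89 + 18.621) = 1/145.51 = 0.006872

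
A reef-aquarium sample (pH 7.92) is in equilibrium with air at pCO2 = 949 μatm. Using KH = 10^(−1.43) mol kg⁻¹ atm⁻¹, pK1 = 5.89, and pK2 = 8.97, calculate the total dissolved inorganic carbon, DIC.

DIC = 4.15 mmol/kg

[CO2*] = KH · pCO2 = 10^(−1.43) × 949×10^-6 = 3.526×10^-5 mol/kg
α₀ = 1/(1 + K1/[H⁺] + K1K2/[H⁺]²) = 1/(1 + 10^+2.03 + 10^+0.98) = 0.008496
DIC = [CO2*]/α₀ = 3.526×10^-5 / 0.008496 = 4.15 mmol/kg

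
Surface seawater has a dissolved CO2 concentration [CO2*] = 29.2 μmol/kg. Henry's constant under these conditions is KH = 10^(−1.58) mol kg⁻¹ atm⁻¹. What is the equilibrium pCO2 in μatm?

KH = 10^(−1.58) = 2.630×10^-2 mol kg⁻¹ atm⁻¹
pCO2 = [CO2*]/KH = 29.2×10^-6 / 2.630×10^-2 = 1.11×10^-3 atm = 1110 μatm

pCO2 = 1110 μatm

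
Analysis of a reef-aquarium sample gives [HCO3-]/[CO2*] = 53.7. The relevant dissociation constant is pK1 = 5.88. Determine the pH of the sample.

pH = 7.61

From K1 = [H⁺][HCO3-]/[CO2*]:  pH = pK1 + log₁₀([HCO3-]/[CO2*])
log₁₀(53.7) = +1.730
pH = 5.88 + (+1.730) = 7.61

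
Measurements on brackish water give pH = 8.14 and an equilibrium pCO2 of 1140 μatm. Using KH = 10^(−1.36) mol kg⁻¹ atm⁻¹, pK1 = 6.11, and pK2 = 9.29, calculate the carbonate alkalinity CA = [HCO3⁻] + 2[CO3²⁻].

[CO2*] = KH · pCO2 = 10^(−1.36) × 1140×10^-6 = 4.976×10^-5 mol/kg
α₀ = 1/(1 + K1/[H⁺] + K1K2/[H⁺]²) = 1/(1 + 10^+2.03 + 10^+0.88) = 0.008640
DIC = [CO2*]/α₀ = 4.976×10^-5 / 0.008640 = 5.759 mmol/kg
CA = (α₁ + 2α₂)·DIC = (0.9258 + 2×0.06554) × 5.759 = 6.09 mmol/kg

CA = 6.09 mmol/kg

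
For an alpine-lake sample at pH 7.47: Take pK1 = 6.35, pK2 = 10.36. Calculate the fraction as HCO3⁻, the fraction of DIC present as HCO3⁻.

α₁ = 1 / (1 + [H⁺]/K1 + K2/[H⁺]) = 1 / (1 + 10^-1.12 + 10^-2.89)
   = 1 / (1 + 0.075858 + 0.0012882) = 1/1.0771 = 0.9284

α₁ = 0.928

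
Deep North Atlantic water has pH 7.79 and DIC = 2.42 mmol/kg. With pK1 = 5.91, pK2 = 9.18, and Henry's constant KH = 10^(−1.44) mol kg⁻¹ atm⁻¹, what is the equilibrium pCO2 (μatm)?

pCO2 = 834 μatm

α₀ = 1 / (1 + K1/[H⁺] + K1K2/[H⁺]²) = 1 / (1 + 10^+1.88 + 10^+0.49)
   = 1 / (1 + 75.858 + 3.0903) = 1/79.948 = 0.01251
[CO2*] = α₀ × DIC = 0.01251 × 2.42 = 0.03027 mmol/kg
pCO2 = [CO2*]/KH = 3.027×10^-5 / 3.631×10^-2 = 834 μatm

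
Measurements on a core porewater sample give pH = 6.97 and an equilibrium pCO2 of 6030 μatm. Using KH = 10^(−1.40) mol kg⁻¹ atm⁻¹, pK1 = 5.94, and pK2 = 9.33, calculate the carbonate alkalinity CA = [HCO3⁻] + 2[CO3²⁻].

[CO2*] = KH · pCO2 = 10^(−1.40) × 6030×10^-6 = 2.401×10^-4 mol/kg
α₀ = 1/(1 + K1/[H⁺] + K1K2/[H⁺]²) = 1/(1 + 10^+1.03 + 10^-1.33) = 0.08502
DIC = [CO2*]/α₀ = 2.401×10^-4 / 0.08502 = 2.824 mmol/kg
CA = (α₁ + 2α₂)·DIC = (0.9110 + 2×0.003977) × 2.824 = 2.59 mmol/kg

CA = 2.59 mmol/kg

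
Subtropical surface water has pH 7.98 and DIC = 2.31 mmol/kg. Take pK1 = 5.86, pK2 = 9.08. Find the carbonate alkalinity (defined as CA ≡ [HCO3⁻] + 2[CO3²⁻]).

CA = [HCO3⁻] + 2[CO3²⁻] = (α₁ + 2α₂)·DIC
At pH 7.98: [H⁺]/K1 = 10^-2.12 = 0.0075858, K2/[H⁺] = 10^-1.10 = 0.079433
α₁ = 1/(1 + 0.0075858 + 0.079433) = 1/1.0870 = 0.9199; α₂ = α₁·K2/[H⁺] = 0.07307
α₁ + 2α₂ = 1.0661
CA = 1.0661 × 2.31 = 2.46 mmol/kg

CA = 2.46 mmol/kg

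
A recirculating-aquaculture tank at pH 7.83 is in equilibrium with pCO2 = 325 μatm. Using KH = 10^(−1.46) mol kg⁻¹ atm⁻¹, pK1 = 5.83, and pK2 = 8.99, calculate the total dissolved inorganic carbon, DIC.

[CO2*] = KH · pCO2 = 10^(−1.46) × 325×10^-6 = 1.127×10^-5 mol/kg
α₀ = 1/(1 + K1/[H⁺] + K1K2/[H⁺]²) = 1/(1 + 10^+2.00 + 10^+0.84) = 0.009266
DIC = [CO2*]/α₀ = 1.127×10^-5 / 0.009266 = 1.22 mmol/kg

DIC = 1.22 mmol/kg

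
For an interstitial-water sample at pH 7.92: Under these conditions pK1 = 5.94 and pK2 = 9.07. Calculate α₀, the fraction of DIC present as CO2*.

α₀ = 1 / (1 + K1/[H⁺] + K1K2/[H⁺]²) = 1 / (1 + 10^+1.98 + 10^+0.83)
   = 1 / (1 + 95.499 + 6.7608) = 1/103.26 = 0.009684

α₀ = 0.00968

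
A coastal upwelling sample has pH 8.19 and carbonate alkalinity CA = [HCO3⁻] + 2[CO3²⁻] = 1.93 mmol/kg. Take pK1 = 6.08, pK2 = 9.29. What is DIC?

CA = [HCO3⁻] + 2[CO3²⁻] = (α₁ + 2α₂)·DIC
At pH 8.19: [H⁺]/K1 = 10^-2.11 = 0.0077625, K2/[H⁺] = 10^-1.10 = 0.079433
α₁ = 1/(1 + 0.0077625 + 0.079433) = 1/1.0872 = 0.9198; α₂ = α₁·K2/[H⁺] = 0.07306
α₁ + 2α₂ = 1.0659
DIC = CA / (α₁ + 2α₂) = 1.93 / 1.0659 = 1.81 mmol/kg

DIC = 1.81 mmol/kg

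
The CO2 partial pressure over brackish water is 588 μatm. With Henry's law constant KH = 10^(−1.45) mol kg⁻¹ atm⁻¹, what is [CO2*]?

KH = 10^(−1.45) = 3.548×10^-2 mol kg⁻¹ atm⁻¹
[CO2*] = KH · pCO2 = 3.548×10^-2 × 588×10^-6 atm = 2.09×10^-5 mol/kg

[CO2*] = 20.9 μmol/kg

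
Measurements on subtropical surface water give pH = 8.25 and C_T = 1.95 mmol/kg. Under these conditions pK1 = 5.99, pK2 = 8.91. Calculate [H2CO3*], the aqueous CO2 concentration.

α₀ = 1 / (1 + K1/[H⁺] + K1K2/[H⁺]²) = 1 / (1 + 10^+2.26 + 10^+1.60)
   = 1 / (1 + 181.97 + 39.811) = 1/222.78 = 0.004489
[CO2*] = α₀ × DIC = 0.004489 × 1.95 = 0.00875 mmol/kg = 8.75 μmol/kg

[CO2*] = 8.75 μmol/kg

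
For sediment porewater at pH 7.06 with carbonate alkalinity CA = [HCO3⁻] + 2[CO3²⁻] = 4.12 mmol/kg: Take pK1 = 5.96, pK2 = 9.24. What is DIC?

CA = [HCO3⁻] + 2[CO3²⁻] = (α₁ + 2α₂)·DIC
At pH 7.06: [H⁺]/K1 = 10^-1.10 = 0.079433, K2/[H⁺] = 10^-2.18 = 0.0066069
α₁ = 1/(1 + 0.079433 + 0.0066069) = 1/1.0860 = 0.9208; α₂ = α₁·K2/[H⁺] = 0.006084
α₁ + 2α₂ = 0.9329
DIC = CA / (α₁ + 2α₂) = 4.12 / 0.9329 = 4.42 mmol/kg

DIC = 4.42 mmol/kg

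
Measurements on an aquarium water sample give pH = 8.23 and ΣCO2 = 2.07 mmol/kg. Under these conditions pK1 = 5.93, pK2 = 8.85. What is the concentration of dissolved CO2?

α₀ = 1 / (1 + K1/[H⁺] + K1K2/[H⁺]²) = 1 / (1 + 10^+2.30 + 10^+1.68)
   = 1 / (1 + 199.53 + 47.863) = 1/248.39 = 0.004026
[CO2*] = α₀ × DIC = 0.004026 × 2.07 = 0.00833 mmol/kg = 8.33 μmol/kg

[CO2*] = 8.33 μmol/kg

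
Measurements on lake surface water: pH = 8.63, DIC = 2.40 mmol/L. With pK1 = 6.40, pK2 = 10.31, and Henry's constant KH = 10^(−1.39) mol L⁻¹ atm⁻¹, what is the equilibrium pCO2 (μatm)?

pCO2 = 338 μatm

α₀ = 1 / (1 + K1/[H⁺] + K1K2/[H⁺]²) = 1 / (1 + 10^+2.23 + 10^+0.55)
   = 1 / (1 + 169.82 + 3.5481) = 1/174.37 = 0.005735
[CO2*] = α₀ × DIC = 0.005735 × 2.40 = 0.01376 mmol/L = 13.76 μmol/L
pCO2 = [CO2*]/KH = 1.376×10^-5 / 4.074×10^-2 = 338 μatm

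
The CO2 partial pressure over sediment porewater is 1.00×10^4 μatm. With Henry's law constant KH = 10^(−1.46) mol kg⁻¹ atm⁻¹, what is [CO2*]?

KH = 10^(−1.46) = 3.467×10^-2 mol kg⁻¹ atm⁻¹
[CO2*] = KH · pCO2 = 3.467×10^-2 × 1.00×10^4×10^-6 atm = 3.47×10^-4 mol/kg

[CO2*] = 347 μmol/kg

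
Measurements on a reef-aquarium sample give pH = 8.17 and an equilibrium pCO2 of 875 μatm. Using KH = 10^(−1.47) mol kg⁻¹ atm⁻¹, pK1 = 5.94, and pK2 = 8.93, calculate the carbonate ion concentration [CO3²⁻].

[CO2*] = KH · pCO2 = 10^(−1.47) × 875×10^-6 = 2.965×10^-5 mol/kg
α₀ = 1/(1 + K1/[H⁺] + K1K2/[H⁺]²) = 1/(1 + 10^+2.23 + 10^+1.47) = 0.004992
DIC = [CO2*]/α₀ = 2.965×10^-5 / 0.004992 = 5.940 mmol/kg
[CO3²⁻] = α₂·DIC; α₂ = 0.1473, so [CO3²⁻] = 0.1473 × 5.940 = 0.875 mmol/kg

[CO3²⁻] = 0.875 mmol/kg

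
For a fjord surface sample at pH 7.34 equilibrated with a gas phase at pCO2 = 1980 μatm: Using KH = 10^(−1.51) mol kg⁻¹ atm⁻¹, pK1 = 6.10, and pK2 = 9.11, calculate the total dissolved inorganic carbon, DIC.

[CO2*] = KH · pCO2 = 10^(−1.51) × 1980×10^-6 = 6.119×10^-5 mol/kg
α₀ = 1/(1 + K1/[H⁺] + K1K2/[H⁺]²) = 1/(1 + 10^+1.24 + 10^-0.53) = 0.05355
DIC = [CO2*]/α₀ = 6.119×10^-5 / 0.05355 = 1.14 mmol/kg

DIC = 1.14 mmol/kg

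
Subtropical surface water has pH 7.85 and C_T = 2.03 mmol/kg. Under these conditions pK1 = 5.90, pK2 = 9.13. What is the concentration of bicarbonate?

α₁ = 1 / (1 + [H⁺]/K1 + K2/[H⁺]) = 1 / (1 + 10^-1.95 + 10^-1.28)
   = 1 / (1 + 0.011220 + 0.052481) = 1/1.0637 = 0.9401
[HCO3⁻] = α₁ × DIC = 0.9401 × 2.03 = 1.91 mmol/kg

[HCO3⁻] = 1.91 mmol/kg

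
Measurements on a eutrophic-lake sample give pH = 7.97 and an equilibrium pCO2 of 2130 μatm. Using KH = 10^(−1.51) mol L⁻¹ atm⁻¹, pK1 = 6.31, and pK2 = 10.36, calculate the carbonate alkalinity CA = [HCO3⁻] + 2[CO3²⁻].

CA = 3.03 mmol/L

[CO2*] = KH · pCO2 = 10^(−1.51) × 2130×10^-6 = 6.582×10^-5 mol/L
α₀ = 1/(1 + K1/[H⁺] + K1K2/[H⁺]²) = 1/(1 + 10^+1.66 + 10^-0.73) = 0.02132
DIC = [CO2*]/α₀ = 6.582×10^-5 / 0.02132 = 3.087 mmol/L
CA = (α₁ + 2α₂)·DIC = (0.9747 + 2×0.003971) × 3.087 = 3.03 mmol/L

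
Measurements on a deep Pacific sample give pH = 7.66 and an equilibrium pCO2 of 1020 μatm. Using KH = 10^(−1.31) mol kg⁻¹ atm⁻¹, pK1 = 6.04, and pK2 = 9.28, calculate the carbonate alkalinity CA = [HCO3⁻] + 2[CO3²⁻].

[CO2*] = KH · pCO2 = 10^(−1.31) × 1020×10^-6 = 4.996×10^-5 mol/kg
α₀ = 1/(1 + K1/[H⁺] + K1K2/[H⁺]²) = 1/(1 + 10^+1.62 + 10^+0.00) = 0.02289
DIC = [CO2*]/α₀ = 4.996×10^-5 / 0.02289 = 2.182 mmol/kg
CA = (α₁ + 2α₂)·DIC = (0.9542 + 2×0.02289) × 2.182 = 2.18 mmol/kg

CA = 2.18 mmol/kg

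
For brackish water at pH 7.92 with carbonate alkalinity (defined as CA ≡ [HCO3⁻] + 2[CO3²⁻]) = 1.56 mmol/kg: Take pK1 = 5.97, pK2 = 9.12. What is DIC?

DIC = 1.49 mmol/kg

CA = [HCO3⁻] + 2[CO3²⁻] = (α₁ + 2α₂)·DIC
At pH 7.92: [H⁺]/K1 = 10^-1.95 = 0.011220, K2/[H⁺] = 10^-1.20 = 0.063096
α₁ = 1/(1 + 0.011220 + 0.063096) = 1/1.0743 = 0.9308; α₂ = α₁·K2/[H⁺] = 0.05873
α₁ + 2α₂ = 1.0483
DIC = CA / (α₁ + 2α₂) = 1.56 / 1.0483 = 1.49 mmol/kg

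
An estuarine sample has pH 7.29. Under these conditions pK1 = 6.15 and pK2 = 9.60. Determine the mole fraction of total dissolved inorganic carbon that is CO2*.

α₀ = 0.0672

α₀ = 1 / (1 + K1/[H⁺] + K1K2/[H⁺]²) = 1 / (1 + 10^+1.14 + 10^-1.17)
   = 1 / (1 + 13.804 + 0.067608) = 1/14.871 = 0.06724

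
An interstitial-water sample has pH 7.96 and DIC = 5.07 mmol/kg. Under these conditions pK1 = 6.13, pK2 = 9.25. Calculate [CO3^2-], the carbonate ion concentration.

α₂ = 1 / (1 + [H⁺]/K2 + [H⁺]²/(K1K2)) = 1 / (1 + 10^+1.29 + 10^-0.54)
   = 1 / (1 + 19.498 + 0.28840) = 1/20.787 = 0.04811
[CO3²⁻] = α₂ × DIC = 0.04811 × 5.07 = 0.244 mmol/kg

[CO3²⁻] = 0.244 mmol/kg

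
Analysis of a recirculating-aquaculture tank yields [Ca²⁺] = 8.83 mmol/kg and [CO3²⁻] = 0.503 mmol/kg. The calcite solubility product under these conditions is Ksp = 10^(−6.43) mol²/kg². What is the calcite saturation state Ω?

Ksp = 10^(−6.43) = 3.715×10^-7
Ω = [Ca²⁺][CO3²⁻]/Ksp = (8.83×10^-3)(0.503×10^-3) / 3.715×10^-7 = 12.0

Ω = 12.0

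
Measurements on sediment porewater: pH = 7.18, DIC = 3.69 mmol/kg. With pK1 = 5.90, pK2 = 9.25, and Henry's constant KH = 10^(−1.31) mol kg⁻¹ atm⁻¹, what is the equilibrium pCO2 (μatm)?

α₀ = 1 / (1 + K1/[H⁺] + K1K2/[H⁺]²) = 1 / (1 + 10^+1.28 + 10^-0.79)
   = 1 / (1 + 19.055 + 0.16218) = 1/20.217 = 0.04946
[CO2*] = α₀ × DIC = 0.04946 × 3.69 = 0.1825 mmol/kg
pCO2 = [CO2*]/KH = 1.825×10^-4 / 4.898×10^-2 = 3730 μatm

pCO2 = 3730 μatm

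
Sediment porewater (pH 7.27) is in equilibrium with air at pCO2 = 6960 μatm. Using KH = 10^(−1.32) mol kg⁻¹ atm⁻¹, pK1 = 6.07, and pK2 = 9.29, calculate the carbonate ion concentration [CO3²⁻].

[CO3²⁻] = 0.0504 mmol/kg

[CO2*] = KH · pCO2 = 10^(−1.32) × 6960×10^-6 = 3.331×10^-4 mol/kg
α₀ = 1/(1 + K1/[H⁺] + K1K2/[H⁺]²) = 1/(1 + 10^+1.20 + 10^-0.82) = 0.05882
DIC = [CO2*]/α₀ = 3.331×10^-4 / 0.05882 = 5.663 mmol/kg
[CO3²⁻] = α₂·DIC; α₂ = 0.008903, so [CO3²⁻] = 0.008903 × 5.663 = 0.0504 mmol/kg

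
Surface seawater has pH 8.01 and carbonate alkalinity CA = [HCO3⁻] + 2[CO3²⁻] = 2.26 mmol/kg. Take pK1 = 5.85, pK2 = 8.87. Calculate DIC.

DIC = 2.03 mmol/kg

CA = [HCO3⁻] + 2[CO3²⁻] = (α₁ + 2α₂)·DIC
At pH 8.01: [H⁺]/K1 = 10^-2.16 = 0.0069183, K2/[H⁺] = 10^-0.86 = 0.13804
α₁ = 1/(1 + 0.0069183 + 0.13804) = 1/1.1450 = 0.8734; α₂ = α₁·K2/[H⁺] = 0.1206
α₁ + 2α₂ = 1.1145
DIC = CA / (α₁ + 2α₂) = 2.26 / 1.1145 = 2.03 mmol/kg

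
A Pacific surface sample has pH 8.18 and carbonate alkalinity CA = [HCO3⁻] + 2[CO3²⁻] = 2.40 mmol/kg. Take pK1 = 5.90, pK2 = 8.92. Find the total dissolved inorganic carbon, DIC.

CA = [HCO3⁻] + 2[CO3²⁻] = (α₁ + 2α₂)·DIC
At pH 8.18: [H⁺]/K1 = 10^-2.28 = 0.0052481, K2/[H⁺] = 10^-0.74 = 0.18197
α₁ = 1/(1 + 0.0052481 + 0.18197) = 1/1.1872 = 0.8423; α₂ = α₁·K2/[H⁺] = 0.1533
α₁ + 2α₂ = 1.1489
DIC = CA / (α₁ + 2α₂) = 2.40 / 1.1489 = 2.09 mmol/kg

DIC = 2.09 mmol/kg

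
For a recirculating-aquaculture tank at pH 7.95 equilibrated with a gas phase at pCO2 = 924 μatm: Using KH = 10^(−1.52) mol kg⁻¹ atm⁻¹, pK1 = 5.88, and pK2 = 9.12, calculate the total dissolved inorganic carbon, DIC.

DIC = 3.53 mmol/kg

[CO2*] = KH · pCO2 = 10^(−1.52) × 924×10^-6 = 2.790×10^-5 mol/kg
α₀ = 1/(1 + K1/[H⁺] + K1K2/[H⁺]²) = 1/(1 + 10^+2.07 + 10^+0.90) = 0.007909
DIC = [CO2*]/α₀ = 2.790×10^-5 / 0.007909 = 3.53 mmol/kg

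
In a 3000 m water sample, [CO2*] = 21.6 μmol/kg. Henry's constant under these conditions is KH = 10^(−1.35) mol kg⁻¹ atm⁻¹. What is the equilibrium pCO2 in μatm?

KH = 10^(−1.35) = 4.467×10^-2 mol kg⁻¹ atm⁻¹
pCO2 = [CO2*]/KH = 21.6×10^-6 / 4.467×10^-2 = 4.84×10^-4 atm = 484 μatm

pCO2 = 484 μatm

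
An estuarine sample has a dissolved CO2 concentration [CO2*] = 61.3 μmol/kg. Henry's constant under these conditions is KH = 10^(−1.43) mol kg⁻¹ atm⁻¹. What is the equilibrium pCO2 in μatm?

pCO2 = 1650 μatm

KH = 10^(−1.43) = 3.715×10^-2 mol kg⁻¹ atm⁻¹
pCO2 = [CO2*]/KH = 61.3×10^-6 / 3.715×10^-2 = 1.65×10^-3 atm = 1650 μatm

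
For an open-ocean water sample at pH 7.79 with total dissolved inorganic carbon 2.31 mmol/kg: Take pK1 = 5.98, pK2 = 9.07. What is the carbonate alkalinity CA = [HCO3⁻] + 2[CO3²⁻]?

CA = 2.39 mmol/kg

CA = [HCO3⁻] + 2[CO3²⁻] = (α₁ + 2α₂)·DIC
At pH 7.79: [H⁺]/K1 = 10^-1.81 = 0.015488, K2/[H⁺] = 10^-1.28 = 0.052481
α₁ = 1/(1 + 0.015488 + 0.052481) = 1/1.0680 = 0.9364; α₂ = α₁·K2/[H⁺] = 0.04914
α₁ + 2α₂ = 1.0346
CA = 1.0346 × 2.31 = 2.39 mmol/kg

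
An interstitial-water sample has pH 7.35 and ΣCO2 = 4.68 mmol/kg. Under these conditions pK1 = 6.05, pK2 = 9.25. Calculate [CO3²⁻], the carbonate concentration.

[CO3²⁻] = 0.0554 mmol/kg

α₂ = 1 / (1 + [H⁺]/K2 + [H⁺]²/(K1K2)) = 1 / (1 + 10^+1.90 + 10^+0.60)
   = 1 / (1 + 79.433 + 3.9811) = 1/84.414 = 0.01185
[CO3²⁻] = α₂ × DIC = 0.01185 × 4.68 = 0.0554 mmol/kg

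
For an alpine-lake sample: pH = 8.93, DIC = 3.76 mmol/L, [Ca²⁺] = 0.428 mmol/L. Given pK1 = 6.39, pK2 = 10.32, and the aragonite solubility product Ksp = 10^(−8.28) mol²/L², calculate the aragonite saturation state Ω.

α₂ = 1 / (1 + [H⁺]/K2 + [H⁺]²/(K1K2)) = 1 / (1 + 10^+1.39 + 10^-1.15)
   = 1 / (1 + 24.547 + 0.070795) = 1/25.618 = 0.03904
[CO3²⁻] = α₂ × DIC = 0.03904 × 3.76 = 0.1468 mmol/L
Ksp = 10^(−8.28) = 5.248×10^-9
Ω = [Ca²⁺][CO3²⁻]/Ksp = (0.428×10^-3)(1.468×10^-4) / 5.248×10^-9 = 12.0

Ω = 12.0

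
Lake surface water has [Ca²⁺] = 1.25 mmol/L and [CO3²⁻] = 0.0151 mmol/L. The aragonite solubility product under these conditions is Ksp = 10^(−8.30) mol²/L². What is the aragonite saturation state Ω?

Ksp = 10^(−8.30) = 5.012×10^-9
Ω = [Ca²⁺][CO3²⁻]/Ksp = (1.25×10^-3)(0.0151×10^-3) / 5.012×10^-9 = 3.77

Ω = 3.77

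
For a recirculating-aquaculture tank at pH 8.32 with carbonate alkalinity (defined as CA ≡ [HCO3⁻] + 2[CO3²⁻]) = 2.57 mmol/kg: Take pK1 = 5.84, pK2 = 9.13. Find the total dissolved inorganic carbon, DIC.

DIC = 2.27 mmol/kg

CA = [HCO3⁻] + 2[CO3²⁻] = (α₁ + 2α₂)·DIC
At pH 8.32: [H⁺]/K1 = 10^-2.48 = 0.0033113, K2/[H⁺] = 10^-0.81 = 0.15488
α₁ = 1/(1 + 0.0033113 + 0.15488) = 1/1.1582 = 0.8634; α₂ = α₁·K2/[H⁺] = 0.1337
α₁ + 2α₂ = 1.1309
DIC = CA / (α₁ + 2α₂) = 2.57 / 1.1309 = 2.27 mmol/kg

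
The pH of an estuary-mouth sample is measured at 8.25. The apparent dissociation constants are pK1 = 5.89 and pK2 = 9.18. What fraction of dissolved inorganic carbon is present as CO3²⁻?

α₂ = 0.105

α₂ = 1 / (1 + [H⁺]/K2 + [H⁺]²/(K1K2)) = 1 / (1 + 10^+0.93 + 10^-1.43)
   = 1 / (1 + 8.5114 + 0.037154) = 1/9.5485 = 0.1047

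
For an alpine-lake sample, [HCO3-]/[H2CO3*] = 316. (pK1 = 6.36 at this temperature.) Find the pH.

From K1 = [H⁺][HCO3-]/[H2CO3*]:  pH = pK1 + log₁₀([HCO3-]/[H2CO3*])
log₁₀(316) = +2.500
pH = 6.36 + (+2.500) = 8.86

pH = 8.86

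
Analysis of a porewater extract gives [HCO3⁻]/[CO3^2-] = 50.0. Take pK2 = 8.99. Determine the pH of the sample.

From K2 = [H⁺][CO3^2-]/[HCO3⁻]:  pH = pK2 − log₁₀([HCO3⁻]/[CO3^2-])
log₁₀(50.0) = +1.699
pH = 8.99 − (+1.699) = 7.29

pH = 7.29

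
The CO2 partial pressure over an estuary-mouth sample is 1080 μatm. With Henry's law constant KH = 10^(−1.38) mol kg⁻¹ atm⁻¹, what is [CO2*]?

KH = 10^(−1.38) = 4.169×10^-2 mol kg⁻¹ atm⁻¹
[CO2*] = KH · pCO2 = 4.169×10^-2 × 1080×10^-6 atm = 4.50×10^-5 mol/kg

[CO2*] = 45.0 μmol/kg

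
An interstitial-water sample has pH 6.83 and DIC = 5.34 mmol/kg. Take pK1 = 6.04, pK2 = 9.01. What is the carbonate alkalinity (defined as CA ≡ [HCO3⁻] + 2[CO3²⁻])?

CA = 4.63 mmol/kg

CA = [HCO3⁻] + 2[CO3²⁻] = (α₁ + 2α₂)·DIC
At pH 6.83: [H⁺]/K1 = 10^-0.79 = 0.16218, K2/[H⁺] = 10^-2.18 = 0.0066069
α₁ = 1/(1 + 0.16218 + 0.0066069) = 1/1.1688 = 0.8556; α₂ = α₁·K2/[H⁺] = 0.005653
α₁ + 2α₂ = 0.8669
CA = 0.8669 × 5.34 = 4.63 mmol/kg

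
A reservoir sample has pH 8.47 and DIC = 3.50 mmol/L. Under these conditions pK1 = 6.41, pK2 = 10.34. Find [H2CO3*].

α₀ = 1 / (1 + K1/[H⁺] + K1K2/[H⁺]²) = 1 / (1 + 10^+2.06 + 10^+0.19)
   = 1 / (1 + 114.82 + 1.5488) = 1/117.36 = 0.008520
[CO2*] = α₀ × DIC = 0.008520 × 3.50 = 0.0298 mmol/L

[CO2*] = 0.0298 mmol/L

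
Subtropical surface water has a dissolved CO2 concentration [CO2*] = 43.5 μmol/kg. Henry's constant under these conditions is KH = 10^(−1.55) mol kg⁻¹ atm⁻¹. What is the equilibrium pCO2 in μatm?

pCO2 = 1540 μatm

KH = 10^(−1.55) = 2.818×10^-2 mol kg⁻¹ atm⁻¹
pCO2 = [CO2*]/KH = 43.5×10^-6 / 2.818×10^-2 = 1.54×10^-3 atm = 1540 μatm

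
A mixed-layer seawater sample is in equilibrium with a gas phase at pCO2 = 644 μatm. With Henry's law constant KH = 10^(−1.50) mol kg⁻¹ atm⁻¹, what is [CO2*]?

[CO2*] = 20.4 μmol/kg

KH = 10^(−1.50) = 3.162×10^-2 mol kg⁻¹ atm⁻¹
[CO2*] = KH · pCO2 = 3.162×10^-2 × 644×10^-6 atm = 2.04×10^-5 mol/kg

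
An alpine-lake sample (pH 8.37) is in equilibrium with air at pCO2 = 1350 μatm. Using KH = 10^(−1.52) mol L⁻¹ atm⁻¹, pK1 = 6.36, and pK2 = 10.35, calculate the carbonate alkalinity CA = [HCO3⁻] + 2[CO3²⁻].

[CO2*] = KH · pCO2 = 10^(−1.52) × 1350×10^-6 = 4.077×10^-5 mol/L
α₀ = 1/(1 + K1/[H⁺] + K1K2/[H⁺]²) = 1/(1 + 10^+2.01 + 10^+0.03) = 0.009578
DIC = [CO2*]/α₀ = 4.077×10^-5 / 0.009578 = 4.256 mmol/L
CA = (α₁ + 2α₂)·DIC = (0.9802 + 2×0.01026) × 4.256 = 4.26 mmol/L

CA = 4.26 mmol/L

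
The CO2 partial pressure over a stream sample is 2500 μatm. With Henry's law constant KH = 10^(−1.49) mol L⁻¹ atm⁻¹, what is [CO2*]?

KH = 10^(−1.49) = 3.236×10^-2 mol L⁻¹ atm⁻¹
[CO2*] = KH · pCO2 = 3.236×10^-2 × 2500×10^-6 atm = 8.09×10^-5 mol/L

[CO2*] = 80.9 μmol/L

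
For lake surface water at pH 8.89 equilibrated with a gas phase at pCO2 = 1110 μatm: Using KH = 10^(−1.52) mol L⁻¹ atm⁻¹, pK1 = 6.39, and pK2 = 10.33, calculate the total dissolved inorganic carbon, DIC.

DIC = 11.0 mmol/L

[CO2*] = KH · pCO2 = 10^(−1.52) × 1110×10^-6 = 3.352×10^-5 mol/L
α₀ = 1/(1 + K1/[H⁺] + K1K2/[H⁺]²) = 1/(1 + 10^+2.50 + 10^+1.06) = 0.003042
DIC = [CO2*]/α₀ = 3.352×10^-5 / 0.003042 = 11.0 mmol/L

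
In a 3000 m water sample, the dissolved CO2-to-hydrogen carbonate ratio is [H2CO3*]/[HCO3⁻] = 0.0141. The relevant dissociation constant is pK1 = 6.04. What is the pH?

pH = 7.89

From K1 = [H⁺][HCO3⁻]/[H2CO3*]:  pH = pK1 − log₁₀([H2CO3*]/[HCO3⁻])
log₁₀(0.0141) = -1.851
pH = 6.04 − (-1.851) = 7.89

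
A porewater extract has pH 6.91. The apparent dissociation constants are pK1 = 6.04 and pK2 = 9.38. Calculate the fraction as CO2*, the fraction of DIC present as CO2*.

α₀ = 0.119

α₀ = 1 / (1 + K1/[H⁺] + K1K2/[H⁺]²) = 1 / (1 + 10^+0.87 + 10^-1.60)
   = 1 / (1 + 7.4131 + 0.025119) = 1/8.4382 = 0.1185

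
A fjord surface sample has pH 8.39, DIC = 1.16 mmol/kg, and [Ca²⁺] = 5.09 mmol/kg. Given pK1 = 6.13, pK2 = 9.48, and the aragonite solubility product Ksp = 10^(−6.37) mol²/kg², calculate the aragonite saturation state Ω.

α₂ = 1 / (1 + [H⁺]/K2 + [H⁺]²/(K1K2)) = 1 / (1 + 10^+1.09 + 10^-1.17)
   = 1 / (1 + 12.303 + 0.067608) = 1/13.370 = 0.07479
[CO3²⁻] = α₂ × DIC = 0.07479 × 1.16 = 0.08676 mmol/kg
Ksp = 10^(−6.37) = 4.266×10^-7
Ω = [Ca²⁺][CO3²⁻]/Ksp = (5.09×10^-3)(8.676×10^-5) / 4.266×10^-7 = 1.04

Ω = 1.04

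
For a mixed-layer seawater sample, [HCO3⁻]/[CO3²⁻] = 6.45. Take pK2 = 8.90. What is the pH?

From K2 = [H⁺][CO3²⁻]/[HCO3⁻]:  pH = pK2 − log₁₀([HCO3⁻]/[CO3²⁻])
log₁₀(6.45) = +0.810
pH = 8.90 − (+0.810) = 8.09

pH = 8.09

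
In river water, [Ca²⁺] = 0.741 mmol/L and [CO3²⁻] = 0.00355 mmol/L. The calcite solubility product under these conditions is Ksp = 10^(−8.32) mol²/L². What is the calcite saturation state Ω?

Ω = 0.550

Ksp = 10^(−8.32) = 4.786×10^-9
Ω = [Ca²⁺][CO3²⁻]/Ksp = (0.741×10^-3)(0.00355×10^-3) / 4.786×10^-9 = 0.550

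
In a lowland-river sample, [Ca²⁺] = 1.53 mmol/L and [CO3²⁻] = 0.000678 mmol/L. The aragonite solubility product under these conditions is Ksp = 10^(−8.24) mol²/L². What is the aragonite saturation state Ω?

Ksp = 10^(−8.24) = 5.754×10^-9
Ω = [Ca²⁺][CO3²⁻]/Ksp = (1.53×10^-3)(0.000678×10^-3) / 5.754×10^-9 = 0.180

Ω = 0.180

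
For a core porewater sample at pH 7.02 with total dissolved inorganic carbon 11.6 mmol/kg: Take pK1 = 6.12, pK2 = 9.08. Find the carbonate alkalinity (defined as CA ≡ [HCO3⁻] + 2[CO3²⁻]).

CA = [HCO3⁻] + 2[CO3²⁻] = (α₁ + 2α₂)·DIC
At pH 7.02: [H⁺]/K1 = 10^-0.90 = 0.12589, K2/[H⁺] = 10^-2.06 = 0.0087096
α₁ = 1/(1 + 0.12589 + 0.0087096) = 1/1.1346 = 0.8814; α₂ = α₁·K2/[H⁺] = 0.007676
α₁ + 2α₂ = 0.8967
CA = 0.8967 × 11.6 = 10.4 mmol/kg

CA = 10.4 mmol/kg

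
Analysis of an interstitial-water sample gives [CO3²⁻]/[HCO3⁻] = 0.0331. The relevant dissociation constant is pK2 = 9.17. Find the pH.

From K2 = [H⁺][CO3²⁻]/[HCO3⁻]:  pH = pK2 + log₁₀([CO3²⁻]/[HCO3⁻])
log₁₀(0.0331) = -1.480
pH = 9.17 + (-1.480) = 7.69

pH = 7.69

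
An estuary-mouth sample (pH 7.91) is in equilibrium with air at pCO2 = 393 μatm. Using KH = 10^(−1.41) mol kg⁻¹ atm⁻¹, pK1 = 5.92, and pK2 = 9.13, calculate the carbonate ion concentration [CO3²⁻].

[CO3²⁻] = 0.0900 mmol/kg

[CO2*] = KH · pCO2 = 10^(−1.41) × 393×10^-6 = 1.529×10^-5 mol/kg
α₀ = 1/(1 + K1/[H⁺] + K1K2/[H⁺]²) = 1/(1 + 10^+1.99 + 10^+0.77) = 0.009559
DIC = [CO2*]/α₀ = 1.529×10^-5 / 0.009559 = 1.599 mmol/kg
[CO3²⁻] = α₂·DIC; α₂ = 0.05629, so [CO3²⁻] = 0.05629 × 1.599 = 0.0900 mmol/kg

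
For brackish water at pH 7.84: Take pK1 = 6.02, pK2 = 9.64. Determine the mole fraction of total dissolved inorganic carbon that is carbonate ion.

α₂ = 1 / (1 + [H⁺]/K2 + [H⁺]²/(K1K2)) = 1 / (1 + 10^+1.80 + 10^-0.02)
   = 1 / (1 + 63.096 + 0.95499) = 1/65.051 = 0.01537

α₂ = 0.0154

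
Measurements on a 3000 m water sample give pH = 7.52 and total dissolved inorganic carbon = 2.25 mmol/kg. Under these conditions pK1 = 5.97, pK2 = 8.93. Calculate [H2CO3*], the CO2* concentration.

[CO2*] = 0.0594 mmol/kg

α₀ = 1 / (1 + K1/[H⁺] + K1K2/[H⁺]²) = 1 / (1 + 10^+1.55 + 10^+0.14)
   = 1 / (1 + 35.481 + 1.3804) = 1/37.862 = 0.02641
[CO2*] = α₀ × DIC = 0.02641 × 2.25 = 0.0594 mmol/kg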